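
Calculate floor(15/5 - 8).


-5


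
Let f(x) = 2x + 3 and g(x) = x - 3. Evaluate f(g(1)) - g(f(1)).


f(g(1)) = -1
g(f(1)) = 2
Difference = -3

-3


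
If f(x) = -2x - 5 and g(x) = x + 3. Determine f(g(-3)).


g(-3) = 0
f(0) = -5

-5


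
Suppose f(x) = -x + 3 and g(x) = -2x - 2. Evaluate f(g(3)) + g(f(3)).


f(g(3)) = 11
g(f(3)) = -2
Sum = 9

9


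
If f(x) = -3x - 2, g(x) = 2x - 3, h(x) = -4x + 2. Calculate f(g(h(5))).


h(5) = -18
g(-18) = -39
f(-39) = 115

115


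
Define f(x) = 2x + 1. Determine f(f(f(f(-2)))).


f(-2) = -3
f(-3) = -5
f(-5) = -9
f(-9) = -17

-17


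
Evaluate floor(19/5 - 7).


19/5 = 3.8
3.8 - 7 = -3.2
floor(-3.2) = -4

-4


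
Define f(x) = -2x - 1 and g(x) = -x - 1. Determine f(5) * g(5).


f(5) = -11
g(5) = -6
Product = 66

66


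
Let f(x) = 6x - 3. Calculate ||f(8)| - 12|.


f(8) = 45
|45| = 45
|45 - 12| = 33

33


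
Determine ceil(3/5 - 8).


3/5 = 0.6
0.6 - 8 = -7.4
ceil(-7.4) = -7

-7


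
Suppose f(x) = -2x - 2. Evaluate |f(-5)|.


f(-5) = 8
|8| = 8

8


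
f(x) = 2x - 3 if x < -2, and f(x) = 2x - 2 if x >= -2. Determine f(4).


6


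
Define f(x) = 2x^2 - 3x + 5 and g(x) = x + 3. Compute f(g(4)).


g(4) = 7
f(7) = 2*(7)^2 - 3*(7) + 5 = 82

82


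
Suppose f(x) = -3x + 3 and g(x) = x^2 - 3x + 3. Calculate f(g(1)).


g(1) = 1
f(1) = 0

0


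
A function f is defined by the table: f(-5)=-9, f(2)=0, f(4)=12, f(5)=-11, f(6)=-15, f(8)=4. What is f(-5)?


-9


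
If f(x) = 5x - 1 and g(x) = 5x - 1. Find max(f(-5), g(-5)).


f(-5) = -26
g(-5) = -26
max = -26

-26


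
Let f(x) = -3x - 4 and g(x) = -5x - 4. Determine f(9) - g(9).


f(9) = -31
g(9) = -49
Difference = 18

18


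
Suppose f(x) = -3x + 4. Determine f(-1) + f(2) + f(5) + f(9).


f(-1) = 7
f(2) = -2
f(5) = -11
f(9) = -23
Sum = -29

-29


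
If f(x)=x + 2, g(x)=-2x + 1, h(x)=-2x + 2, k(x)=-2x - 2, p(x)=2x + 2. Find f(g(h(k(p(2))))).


p(2) = 6
k(6) = -14
h(-14) = 30
g(30) = -59
f(-59) = -57

-57


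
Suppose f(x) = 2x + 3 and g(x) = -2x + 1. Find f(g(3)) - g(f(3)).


f(g(3)) = -7
g(f(3)) = -17
Difference = 10

10


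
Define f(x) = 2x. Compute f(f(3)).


f(3) = 6
f(6) = 12

12


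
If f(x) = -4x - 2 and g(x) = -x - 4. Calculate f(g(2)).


g(2) = -6
f(-6) = 22

22


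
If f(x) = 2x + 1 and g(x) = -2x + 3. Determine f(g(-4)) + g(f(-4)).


40


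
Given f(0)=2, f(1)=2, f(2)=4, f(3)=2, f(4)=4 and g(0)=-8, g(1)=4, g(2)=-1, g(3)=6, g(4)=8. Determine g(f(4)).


f(4) = 4
g(4) = 8

8


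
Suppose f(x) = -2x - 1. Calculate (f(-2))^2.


f(-2) = 3
(3)^2 = 9

9


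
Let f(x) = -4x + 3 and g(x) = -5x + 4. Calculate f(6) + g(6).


f(6) = -21
g(6) = -26
Sum = -47

-47


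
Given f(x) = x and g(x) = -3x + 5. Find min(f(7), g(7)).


f(7) = 7
g(7) = -16
min = -16

-16


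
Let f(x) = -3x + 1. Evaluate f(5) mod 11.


f(5) = -14
-14 mod 11 = 8

8


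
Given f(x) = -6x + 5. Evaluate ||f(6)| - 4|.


f(6) = -31
|-31| = 31
|31 - 4| = 27

27


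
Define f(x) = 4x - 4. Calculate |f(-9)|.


f(-9) = -40
|-40| = 40

40


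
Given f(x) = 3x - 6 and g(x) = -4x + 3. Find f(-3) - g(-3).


f(-3) = -15
g(-3) = 15
Difference = -30

-30


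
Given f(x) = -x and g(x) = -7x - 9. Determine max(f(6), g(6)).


f(6) = -6
g(6) = -51
max = -6

-6


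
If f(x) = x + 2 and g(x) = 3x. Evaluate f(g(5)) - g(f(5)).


f(g(5)) = 17
g(f(5)) = 21
Difference = -4

-4


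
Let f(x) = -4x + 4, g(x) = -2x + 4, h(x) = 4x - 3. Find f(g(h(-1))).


-68


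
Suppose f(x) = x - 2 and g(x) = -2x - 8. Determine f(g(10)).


g(10) = -28
f(-28) = -30

-30


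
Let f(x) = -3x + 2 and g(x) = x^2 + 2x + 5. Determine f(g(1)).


g(1) = 8
f(8) = -22

-22


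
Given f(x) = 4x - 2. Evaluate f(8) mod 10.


f(8) = 30
30 mod 10 = 0

0


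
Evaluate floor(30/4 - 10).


30/4 = 7.5
7.5 - 10 = -2.5
floor(-2.5) = -3

-3


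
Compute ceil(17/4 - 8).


17/4 = 4.25
4.25 - 8 = -3.75
ceil(-3.75) = -3

-3


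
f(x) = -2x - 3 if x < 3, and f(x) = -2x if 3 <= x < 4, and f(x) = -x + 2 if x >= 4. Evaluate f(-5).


-5 satisfies x < 3
f(-5) = 7

7


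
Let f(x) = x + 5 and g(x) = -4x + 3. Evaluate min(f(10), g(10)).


f(10) = 15
g(10) = -37
min = -37

-37


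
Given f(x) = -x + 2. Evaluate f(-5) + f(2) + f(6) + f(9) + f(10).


-12


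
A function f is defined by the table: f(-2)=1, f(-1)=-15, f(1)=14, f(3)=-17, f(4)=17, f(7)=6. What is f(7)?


Reading from the table at x = 7

6


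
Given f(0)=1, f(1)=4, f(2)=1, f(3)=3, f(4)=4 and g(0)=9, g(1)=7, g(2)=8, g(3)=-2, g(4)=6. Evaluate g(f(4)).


f(4) = 4
g(4) = 6

6


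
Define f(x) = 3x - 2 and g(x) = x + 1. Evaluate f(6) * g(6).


f(6) = 16
g(6) = 7
Product = 112

112


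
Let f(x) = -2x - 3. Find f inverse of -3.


Solve -2x - 3 = -3
x = (-3 + 3) / (-2) = 0

0


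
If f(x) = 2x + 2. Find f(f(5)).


f(5) = 12
f(12) = 26

26


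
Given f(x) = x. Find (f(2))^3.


f(2) = 2
(2)^3 = 8

8


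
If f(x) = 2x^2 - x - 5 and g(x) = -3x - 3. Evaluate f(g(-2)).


10


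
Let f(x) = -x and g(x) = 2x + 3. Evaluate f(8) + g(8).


f(8) = -8
g(8) = 19
Sum = 11

11


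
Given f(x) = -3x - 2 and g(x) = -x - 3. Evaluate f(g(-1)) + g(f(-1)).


f(g(-1)) = 4
g(f(-1)) = -4
Sum = 0

0


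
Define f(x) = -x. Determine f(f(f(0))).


f(0) = 0
f(0) = 0
f(0) = 0

0


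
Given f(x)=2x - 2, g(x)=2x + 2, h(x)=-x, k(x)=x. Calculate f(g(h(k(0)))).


2


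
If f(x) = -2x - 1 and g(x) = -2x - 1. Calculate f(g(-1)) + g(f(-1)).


-6


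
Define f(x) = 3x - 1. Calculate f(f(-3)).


f(-3) = -10
f(-10) = -31

-31


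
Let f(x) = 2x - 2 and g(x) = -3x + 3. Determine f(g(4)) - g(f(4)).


f(g(4)) = -20
g(f(4)) = -15
Difference = -5

-5


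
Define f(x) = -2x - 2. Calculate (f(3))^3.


f(3) = -8
(-8)^3 = -512

-512


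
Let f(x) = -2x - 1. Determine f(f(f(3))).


-27


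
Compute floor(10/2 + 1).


10/2 = 5
5 + 1 = 6
floor(6) = 6

6


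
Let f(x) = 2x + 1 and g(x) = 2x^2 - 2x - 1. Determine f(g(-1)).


g(-1) = 3
f(3) = 7

7


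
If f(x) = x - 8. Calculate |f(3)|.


f(3) = -5
|-5| = 5

5


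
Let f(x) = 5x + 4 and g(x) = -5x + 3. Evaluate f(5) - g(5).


51


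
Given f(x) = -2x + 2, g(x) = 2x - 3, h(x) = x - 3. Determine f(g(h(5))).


h(5) = 2
g(2) = 1
f(1) = 0

0


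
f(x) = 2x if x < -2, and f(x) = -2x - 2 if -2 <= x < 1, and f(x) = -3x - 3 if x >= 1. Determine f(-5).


-5 satisfies x < -2
f(-5) = -10

-10


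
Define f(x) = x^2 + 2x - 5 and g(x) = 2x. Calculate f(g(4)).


g(4) = 8
f(8) = 1*(8)^2 + 2*(8) - 5 = 75

75


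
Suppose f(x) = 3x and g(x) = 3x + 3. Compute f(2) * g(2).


f(2) = 6
g(2) = 9
Product = 54

54


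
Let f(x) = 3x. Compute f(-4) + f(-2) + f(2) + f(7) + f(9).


f(-4) = -12
f(-2) = -6
f(2) = 6
f(7) = 21
f(9) = 27
Sum = 36

36


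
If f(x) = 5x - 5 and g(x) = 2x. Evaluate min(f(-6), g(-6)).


f(-6) = -35
g(-6) = -12
min = -35

-35


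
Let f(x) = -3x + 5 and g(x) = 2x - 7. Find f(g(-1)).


g(-1) = -9
f(-9) = 32

32


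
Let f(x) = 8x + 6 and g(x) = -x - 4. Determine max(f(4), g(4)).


f(4) = 38
g(4) = -8
max = 38

38


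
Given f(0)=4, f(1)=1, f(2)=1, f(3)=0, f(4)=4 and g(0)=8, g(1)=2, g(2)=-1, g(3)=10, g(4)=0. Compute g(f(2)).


f(2) = 1
g(1) = 2

2


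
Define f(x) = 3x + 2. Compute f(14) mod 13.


f(14) = 44
44 mod 13 = 5

5


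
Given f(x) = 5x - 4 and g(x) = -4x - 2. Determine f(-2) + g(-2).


-8


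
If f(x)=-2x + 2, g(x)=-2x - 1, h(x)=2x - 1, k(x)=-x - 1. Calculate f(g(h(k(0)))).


k(0) = -1
h(-1) = -3
g(-3) = 5
f(5) = -8

-8


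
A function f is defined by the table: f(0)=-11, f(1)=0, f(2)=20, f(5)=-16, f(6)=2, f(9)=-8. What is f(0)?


Reading from the table at x = 0

-11


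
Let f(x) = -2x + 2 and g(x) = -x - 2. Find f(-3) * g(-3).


8


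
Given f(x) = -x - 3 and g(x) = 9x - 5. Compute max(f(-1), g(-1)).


f(-1) = -2
g(-1) = -14
max = -2

-2


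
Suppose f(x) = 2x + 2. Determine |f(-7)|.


f(-7) = -12
|-12| = 12

12


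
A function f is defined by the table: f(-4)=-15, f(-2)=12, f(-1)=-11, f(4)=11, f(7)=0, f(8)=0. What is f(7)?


0


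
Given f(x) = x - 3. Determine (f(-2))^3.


f(-2) = -5
(-5)^3 = -125

-125


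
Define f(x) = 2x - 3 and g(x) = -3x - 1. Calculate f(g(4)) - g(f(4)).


f(g(4)) = -29
g(f(4)) = -16
Difference = -13

-13


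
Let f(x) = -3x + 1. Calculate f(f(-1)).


f(-1) = 4
f(4) = -11

-11


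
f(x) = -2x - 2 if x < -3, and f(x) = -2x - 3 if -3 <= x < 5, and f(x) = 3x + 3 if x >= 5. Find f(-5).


-5 satisfies x < -3
f(-5) = 8

8


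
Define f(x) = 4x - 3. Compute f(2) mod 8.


f(2) = 5
5 mod 8 = 5

5


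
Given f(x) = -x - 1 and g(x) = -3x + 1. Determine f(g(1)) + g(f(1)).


f(g(1)) = 1
g(f(1)) = 7
Sum = 8

8


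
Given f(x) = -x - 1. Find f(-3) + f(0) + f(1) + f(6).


f(-3) = 2
f(0) = -1
f(1) = -2
f(6) = -7
Sum = -8

-8


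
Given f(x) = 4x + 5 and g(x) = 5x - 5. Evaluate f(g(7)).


g(7) = 30
f(30) = 125

125


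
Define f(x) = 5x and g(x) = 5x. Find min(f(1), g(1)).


f(1) = 5
g(1) = 5
min = 5

5


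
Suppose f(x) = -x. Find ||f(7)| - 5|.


f(7) = -7
|-7| = 7
|7 - 5| = 2

2


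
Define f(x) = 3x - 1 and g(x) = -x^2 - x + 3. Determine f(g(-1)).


g(-1) = 3
f(3) = 8

8


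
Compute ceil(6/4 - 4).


6/4 = 1.5
1.5 - 4 = -2.5
ceil(-2.5) = -2

-2


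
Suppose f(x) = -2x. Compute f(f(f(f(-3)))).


f(-3) = 6
f(6) = -12
f(-12) = 24
f(24) = -48

-48


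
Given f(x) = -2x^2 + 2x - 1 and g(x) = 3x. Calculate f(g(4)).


g(4) = 12
f(12) = (-2)*(12)^2 + 2*(12) - 1 = -265

-265


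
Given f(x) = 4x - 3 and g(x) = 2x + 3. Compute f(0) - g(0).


f(0) = -3
g(0) = 3
Difference = -6

-6


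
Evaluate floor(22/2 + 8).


22/2 = 11
11 + 8 = 19
floor(19) = 19

19


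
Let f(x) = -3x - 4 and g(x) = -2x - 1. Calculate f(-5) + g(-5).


20


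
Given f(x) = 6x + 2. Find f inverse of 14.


Solve 6x + 2 = 14
x = (14 - 2) / 6 = 2

2


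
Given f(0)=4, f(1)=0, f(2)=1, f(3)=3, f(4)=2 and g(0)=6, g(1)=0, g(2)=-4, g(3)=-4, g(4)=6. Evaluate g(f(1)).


6


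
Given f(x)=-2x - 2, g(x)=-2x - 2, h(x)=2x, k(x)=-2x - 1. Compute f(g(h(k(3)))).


-54


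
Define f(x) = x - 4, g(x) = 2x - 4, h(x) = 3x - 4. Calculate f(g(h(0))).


h(0) = -4
g(-4) = -12
f(-12) = -16

-16


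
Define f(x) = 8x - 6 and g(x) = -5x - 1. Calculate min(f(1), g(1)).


-6


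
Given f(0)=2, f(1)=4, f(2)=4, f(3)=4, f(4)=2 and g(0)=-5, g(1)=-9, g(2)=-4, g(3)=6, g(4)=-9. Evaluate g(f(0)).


-4


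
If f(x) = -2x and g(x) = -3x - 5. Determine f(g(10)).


g(10) = -35
f(-35) = 70

70


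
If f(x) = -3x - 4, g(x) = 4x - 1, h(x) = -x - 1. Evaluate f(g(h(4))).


59


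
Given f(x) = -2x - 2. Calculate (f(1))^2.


16


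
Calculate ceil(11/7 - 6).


11/7 = 1.5714
1.5714 - 6 = -4.4286
ceil(-4.4286) = -4

-4


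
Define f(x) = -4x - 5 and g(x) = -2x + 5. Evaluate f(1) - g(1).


-12


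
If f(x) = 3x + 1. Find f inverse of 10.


Solve 3x + 1 = 10
x = (10 - 1) / 3 = 3

3


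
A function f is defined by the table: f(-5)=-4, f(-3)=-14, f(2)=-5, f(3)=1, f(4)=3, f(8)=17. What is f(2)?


Reading from the table at x = 2

-5


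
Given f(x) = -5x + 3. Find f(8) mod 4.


f(8) = -37
-37 mod 4 = 3

3


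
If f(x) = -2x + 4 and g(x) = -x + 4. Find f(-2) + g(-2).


f(-2) = 8
g(-2) = 6
Sum = 14

14


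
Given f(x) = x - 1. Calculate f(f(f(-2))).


f(-2) = -3
f(-3) = -4
f(-4) = -5

-5


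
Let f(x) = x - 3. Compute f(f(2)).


f(2) = -1
f(-1) = -4

-4


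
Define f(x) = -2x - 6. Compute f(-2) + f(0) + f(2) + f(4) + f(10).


f(-2) = -2
f(0) = -6
f(2) = -10
f(4) = -14
f(10) = -26
Sum = -58

-58


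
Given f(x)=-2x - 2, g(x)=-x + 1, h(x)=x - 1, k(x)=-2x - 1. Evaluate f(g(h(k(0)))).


k(0) = -1
h(-1) = -2
g(-2) = 3
f(3) = -8

-8


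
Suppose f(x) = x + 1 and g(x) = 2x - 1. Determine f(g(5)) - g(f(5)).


f(g(5)) = 10
g(f(5)) = 11
Difference = -1

-1


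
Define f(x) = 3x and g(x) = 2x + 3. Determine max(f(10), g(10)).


30


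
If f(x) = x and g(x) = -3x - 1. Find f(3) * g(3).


f(3) = 3
g(3) = -10
Product = -30

-30


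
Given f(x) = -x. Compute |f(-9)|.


f(-9) = 9
|9| = 9

9


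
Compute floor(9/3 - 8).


-5


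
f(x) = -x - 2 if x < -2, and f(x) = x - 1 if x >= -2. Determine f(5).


5 satisfies x >= -2
f(5) = 4

4


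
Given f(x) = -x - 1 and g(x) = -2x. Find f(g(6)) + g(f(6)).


f(g(6)) = 11
g(f(6)) = 14
Sum = 25

25


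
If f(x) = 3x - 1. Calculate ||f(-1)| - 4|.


0


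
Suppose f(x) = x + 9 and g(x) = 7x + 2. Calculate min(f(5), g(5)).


f(5) = 14
g(5) = 37
min = 14

14


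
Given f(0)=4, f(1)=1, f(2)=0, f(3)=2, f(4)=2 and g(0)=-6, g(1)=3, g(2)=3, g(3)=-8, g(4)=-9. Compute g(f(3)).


f(3) = 2
g(2) = 3

3


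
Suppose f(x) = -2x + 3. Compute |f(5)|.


f(5) = -7
|-7| = 7

7


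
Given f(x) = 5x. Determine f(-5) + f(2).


f(-5) = -25
f(2) = 10
Sum = -15

-15


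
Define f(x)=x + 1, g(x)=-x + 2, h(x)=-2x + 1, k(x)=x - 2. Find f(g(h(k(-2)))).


-6


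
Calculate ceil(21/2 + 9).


20


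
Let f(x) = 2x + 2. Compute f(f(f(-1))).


f(-1) = 0
f(0) = 2
f(2) = 6

6


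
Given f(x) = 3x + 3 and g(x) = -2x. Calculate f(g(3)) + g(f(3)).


f(g(3)) = -15
g(f(3)) = -24
Sum = -39

-39


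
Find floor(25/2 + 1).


25/2 = 12.5
12.5 + 1 = 13.5
floor(13.5) = 13

13


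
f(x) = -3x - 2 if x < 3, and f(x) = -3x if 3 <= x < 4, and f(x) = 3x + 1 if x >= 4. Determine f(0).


-2


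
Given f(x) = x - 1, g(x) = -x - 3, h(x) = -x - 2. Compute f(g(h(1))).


-1


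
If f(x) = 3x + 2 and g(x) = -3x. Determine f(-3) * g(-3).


f(-3) = -7
g(-3) = 9
Product = -63

-63


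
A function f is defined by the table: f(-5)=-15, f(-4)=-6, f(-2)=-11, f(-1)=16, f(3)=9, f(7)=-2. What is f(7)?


-2


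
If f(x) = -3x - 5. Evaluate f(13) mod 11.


f(13) = -44
-44 mod 11 = 0

0


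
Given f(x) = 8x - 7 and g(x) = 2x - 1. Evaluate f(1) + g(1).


f(1) = 1
g(1) = 1
Sum = 2

2


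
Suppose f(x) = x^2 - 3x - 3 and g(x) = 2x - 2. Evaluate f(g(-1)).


g(-1) = -4
f(-4) = 1*(-4)^2 - 3*(-4) - 3 = 25

25


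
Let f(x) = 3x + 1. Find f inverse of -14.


Solve 3x + 1 = -14
x = (-14 - 1) / 3 = -5

-5


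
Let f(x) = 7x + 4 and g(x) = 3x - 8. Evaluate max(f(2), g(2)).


f(2) = 18
g(2) = -2
max = 18

18


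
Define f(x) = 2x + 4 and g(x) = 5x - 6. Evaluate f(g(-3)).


g(-3) = -21
f(-21) = -38

-38


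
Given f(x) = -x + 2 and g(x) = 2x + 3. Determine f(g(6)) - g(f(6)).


f(g(6)) = -13
g(f(6)) = -5
Difference = -8

-8


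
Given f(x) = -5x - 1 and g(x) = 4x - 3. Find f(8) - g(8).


f(8) = -41
g(8) = 29
Difference = -70

-70


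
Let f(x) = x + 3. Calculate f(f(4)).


f(4) = 7
f(7) = 10

10


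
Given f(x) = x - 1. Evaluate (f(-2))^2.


f(-2) = -3
(-3)^2 = 9

9


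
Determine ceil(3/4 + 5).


3/4 = 0.75
0.75 + 5 = 5.75
ceil(5.75) = 6

6


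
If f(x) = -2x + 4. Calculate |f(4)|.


f(4) = -4
|-4| = 4

4


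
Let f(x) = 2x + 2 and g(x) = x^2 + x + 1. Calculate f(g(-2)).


g(-2) = 3
f(3) = 8

8


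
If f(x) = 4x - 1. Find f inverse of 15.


Solve 4x - 1 = 15
x = (15 + 1) / 4 = 4

4


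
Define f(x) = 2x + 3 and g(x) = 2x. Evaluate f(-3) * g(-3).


f(-3) = -3
g(-3) = -6
Product = 18

18


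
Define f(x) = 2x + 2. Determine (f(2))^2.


f(2) = 6
(6)^2 = 36

36


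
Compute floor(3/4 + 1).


3/4 = 0.75
0.75 + 1 = 1.75
floor(1.75) = 1

1


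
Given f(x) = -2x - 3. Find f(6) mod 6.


f(6) = -15
-15 mod 6 = 3

3


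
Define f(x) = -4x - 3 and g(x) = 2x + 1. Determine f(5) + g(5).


-12


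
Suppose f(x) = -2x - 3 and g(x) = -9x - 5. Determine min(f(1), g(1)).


-14


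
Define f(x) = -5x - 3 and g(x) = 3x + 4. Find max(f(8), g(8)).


f(8) = -43
g(8) = 28
max = 28

28


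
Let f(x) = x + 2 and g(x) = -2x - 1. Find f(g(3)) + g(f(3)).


f(g(3)) = -5
g(f(3)) = -11
Sum = -16

-16


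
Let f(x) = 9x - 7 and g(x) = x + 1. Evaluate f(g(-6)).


g(-6) = -5
f(-5) = -52

-52


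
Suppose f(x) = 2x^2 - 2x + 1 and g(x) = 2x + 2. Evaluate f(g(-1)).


g(-1) = 0
f(0) = 2*(0)^2 - 2*(0) + 1 = 1

1


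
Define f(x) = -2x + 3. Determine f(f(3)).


f(3) = -3
f(-3) = 9

9


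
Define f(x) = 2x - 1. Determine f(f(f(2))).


f(2) = 3
f(3) = 5
f(5) = 9

9


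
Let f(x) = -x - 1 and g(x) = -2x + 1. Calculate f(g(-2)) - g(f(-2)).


f(g(-2)) = -6
g(f(-2)) = -1
Difference = -5

-5


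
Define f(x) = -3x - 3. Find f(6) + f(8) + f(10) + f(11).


f(6) = -21
f(8) = -27
f(10) = -33
f(11) = -36
Sum = -117

-117


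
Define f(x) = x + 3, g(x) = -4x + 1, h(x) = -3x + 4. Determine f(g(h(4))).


h(4) = -8
g(-8) = 33
f(33) = 36

36


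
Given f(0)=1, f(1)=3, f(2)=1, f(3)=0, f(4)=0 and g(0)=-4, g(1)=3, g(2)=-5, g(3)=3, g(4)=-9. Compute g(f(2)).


3


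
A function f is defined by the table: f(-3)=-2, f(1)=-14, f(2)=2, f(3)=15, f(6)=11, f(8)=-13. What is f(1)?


Reading from the table at x = 1

-14


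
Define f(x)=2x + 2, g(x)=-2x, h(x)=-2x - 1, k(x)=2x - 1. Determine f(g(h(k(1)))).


k(1) = 1
h(1) = -3
g(-3) = 6
f(6) = 14

14


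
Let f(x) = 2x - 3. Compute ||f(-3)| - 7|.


f(-3) = -9
|-9| = 9
|9 - 7| = 2

2


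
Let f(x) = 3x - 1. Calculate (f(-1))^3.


f(-1) = -4
(-4)^3 = -64

-64


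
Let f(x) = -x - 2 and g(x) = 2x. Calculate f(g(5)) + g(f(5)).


f(g(5)) = -12
g(f(5)) = -14
Sum = -26

-26


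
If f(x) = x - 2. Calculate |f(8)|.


6


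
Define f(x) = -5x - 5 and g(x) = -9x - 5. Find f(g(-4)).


g(-4) = 31
f(31) = -160

-160


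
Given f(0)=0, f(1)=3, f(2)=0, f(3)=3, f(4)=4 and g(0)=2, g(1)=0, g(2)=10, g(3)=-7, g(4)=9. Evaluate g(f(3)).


f(3) = 3
g(3) = -7

-7


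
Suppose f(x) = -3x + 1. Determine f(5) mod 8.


f(5) = -14
-14 mod 8 = 2

2


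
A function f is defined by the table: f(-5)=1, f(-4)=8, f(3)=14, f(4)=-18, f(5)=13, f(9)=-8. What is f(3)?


Reading from the table at x = 3

14


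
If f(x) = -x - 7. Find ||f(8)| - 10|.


f(8) = -15
|-15| = 15
|15 - 10| = 5

5


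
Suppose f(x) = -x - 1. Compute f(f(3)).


3


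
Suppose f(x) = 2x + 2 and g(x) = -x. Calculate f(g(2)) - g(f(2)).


f(g(2)) = -2
g(f(2)) = -6
Difference = 4

4


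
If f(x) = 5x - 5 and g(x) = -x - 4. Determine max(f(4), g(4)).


15


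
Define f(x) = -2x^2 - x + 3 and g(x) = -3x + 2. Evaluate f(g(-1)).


-52


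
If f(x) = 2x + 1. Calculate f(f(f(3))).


f(3) = 7
f(7) = 15
f(15) = 31

31


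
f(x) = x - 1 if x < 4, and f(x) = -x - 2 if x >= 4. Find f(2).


2 satisfies x < 4
f(2) = 1

1


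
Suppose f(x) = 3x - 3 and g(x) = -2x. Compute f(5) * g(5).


f(5) = 12
g(5) = -10
Product = -120

-120


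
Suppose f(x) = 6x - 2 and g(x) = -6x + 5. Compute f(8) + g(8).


f(8) = 46
g(8) = -43
Sum = 3

3


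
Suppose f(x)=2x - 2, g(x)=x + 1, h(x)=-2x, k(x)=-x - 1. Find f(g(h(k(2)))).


k(2) = -3
h(-3) = 6
g(6) = 7
f(7) = 12

12


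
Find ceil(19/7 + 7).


19/7 = 2.7143
2.7143 + 7 = 9.7143
ceil(9.7143) = 10

10


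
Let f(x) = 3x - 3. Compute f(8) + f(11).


f(8) = 21
f(11) = 30
Sum = 51

51


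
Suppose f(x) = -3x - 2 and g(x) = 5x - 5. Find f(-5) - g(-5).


f(-5) = 13
g(-5) = -30
Difference = 43

43


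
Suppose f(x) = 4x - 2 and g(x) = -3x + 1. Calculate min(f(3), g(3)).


f(3) = 10
g(3) = -8
min = -8

-8


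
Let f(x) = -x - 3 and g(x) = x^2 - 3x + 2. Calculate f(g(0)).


g(0) = 2
f(2) = -5

-5


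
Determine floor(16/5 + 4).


16/5 = 3.2
3.2 + 4 = 7.2
floor(7.2) = 7

7


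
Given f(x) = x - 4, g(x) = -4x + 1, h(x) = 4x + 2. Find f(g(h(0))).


-11


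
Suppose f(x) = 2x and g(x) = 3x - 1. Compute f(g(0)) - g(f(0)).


f(g(0)) = -2
g(f(0)) = -1
Difference = -1

-1


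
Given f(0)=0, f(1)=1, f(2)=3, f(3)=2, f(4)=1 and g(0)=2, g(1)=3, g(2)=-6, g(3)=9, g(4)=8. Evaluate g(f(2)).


f(2) = 3
g(3) = 9

9


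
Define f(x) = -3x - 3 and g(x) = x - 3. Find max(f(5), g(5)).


f(5) = -18
g(5) = 2
max = 2

2


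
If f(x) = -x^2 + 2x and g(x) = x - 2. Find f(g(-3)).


g(-3) = -5
f(-5) = (-1)*(-5)^2 + 2*(-5) = -35

-35


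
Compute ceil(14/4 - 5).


-1


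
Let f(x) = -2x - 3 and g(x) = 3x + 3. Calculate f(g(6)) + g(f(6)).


f(g(6)) = -45
g(f(6)) = -42
Sum = -87

-87


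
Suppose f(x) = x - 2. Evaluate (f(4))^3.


f(4) = 2
(2)^3 = 8

8


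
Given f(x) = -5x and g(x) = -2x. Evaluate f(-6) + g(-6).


f(-6) = 30
g(-6) = 12
Sum = 42

42


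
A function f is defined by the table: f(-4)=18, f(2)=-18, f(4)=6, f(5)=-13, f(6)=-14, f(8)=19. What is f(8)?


Reading from the table at x = 8

19


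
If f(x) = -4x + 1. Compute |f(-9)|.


f(-9) = 37
|37| = 37

37


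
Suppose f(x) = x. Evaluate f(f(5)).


f(5) = 5
f(5) = 5

5


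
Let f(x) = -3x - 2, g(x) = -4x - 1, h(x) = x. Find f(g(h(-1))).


h(-1) = -1
g(-1) = 3
f(3) = -11

-11


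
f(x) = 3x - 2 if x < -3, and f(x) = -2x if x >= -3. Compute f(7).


7 satisfies x >= -3
f(7) = -14

-14


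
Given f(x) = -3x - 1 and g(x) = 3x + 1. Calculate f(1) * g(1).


-16


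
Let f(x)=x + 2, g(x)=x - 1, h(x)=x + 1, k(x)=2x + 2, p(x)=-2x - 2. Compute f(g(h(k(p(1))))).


p(1) = -4
k(-4) = -6
h(-6) = -5
g(-5) = -6
f(-6) = -4

-4


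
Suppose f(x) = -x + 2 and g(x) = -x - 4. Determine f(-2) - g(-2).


f(-2) = 4
g(-2) = -2
Difference = 6

6


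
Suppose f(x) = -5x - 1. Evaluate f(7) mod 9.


f(7) = -36
-36 mod 9 = 0

0


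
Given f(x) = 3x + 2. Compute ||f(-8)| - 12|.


f(-8) = -22
|-22| = 22
|22 - 12| = 10

10


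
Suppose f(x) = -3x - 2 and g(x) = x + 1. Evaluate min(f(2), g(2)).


f(2) = -8
g(2) = 3
min = -8

-8


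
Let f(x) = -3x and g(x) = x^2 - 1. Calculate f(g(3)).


g(3) = 8
f(8) = -24

-24


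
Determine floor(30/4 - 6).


30/4 = 7.5
7.5 - 6 = 1.5
floor(1.5) = 1

1


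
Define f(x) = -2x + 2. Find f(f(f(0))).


f(0) = 2
f(2) = -2
f(-2) = 6

6


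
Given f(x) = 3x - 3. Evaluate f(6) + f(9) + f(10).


f(6) = 15
f(9) = 24
f(10) = 27
Sum = 66

66


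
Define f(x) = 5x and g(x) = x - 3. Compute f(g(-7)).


-50


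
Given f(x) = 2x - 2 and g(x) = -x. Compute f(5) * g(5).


f(5) = 8
g(5) = -5
Product = -40

-40


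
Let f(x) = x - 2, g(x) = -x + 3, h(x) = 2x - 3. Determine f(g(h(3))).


h(3) = 3
g(3) = 0
f(0) = -2

-2


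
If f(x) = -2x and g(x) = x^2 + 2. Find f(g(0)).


g(0) = 2
f(2) = -4

-4


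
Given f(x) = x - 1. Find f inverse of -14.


-13


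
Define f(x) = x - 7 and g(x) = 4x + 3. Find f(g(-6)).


g(-6) = -21
f(-21) = -28

-28


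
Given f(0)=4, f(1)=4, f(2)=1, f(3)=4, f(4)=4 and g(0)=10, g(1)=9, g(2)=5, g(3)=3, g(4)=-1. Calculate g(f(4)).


f(4) = 4
g(4) = -1

-1


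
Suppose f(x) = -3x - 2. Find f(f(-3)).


f(-3) = 7
f(7) = -23

-23


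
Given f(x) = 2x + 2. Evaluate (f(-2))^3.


f(-2) = -2
(-2)^3 = -8

-8


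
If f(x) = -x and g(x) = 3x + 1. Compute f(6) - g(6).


f(6) = -6
g(6) = 19
Difference = -25

-25


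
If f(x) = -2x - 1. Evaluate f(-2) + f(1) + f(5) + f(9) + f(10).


f(-2) = 3
f(1) = -3
f(5) = -11
f(9) = -19
f(10) = -21
Sum = -51

-51


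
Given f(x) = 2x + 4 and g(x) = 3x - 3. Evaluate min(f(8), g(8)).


f(8) = 20
g(8) = 21
min = 20

20


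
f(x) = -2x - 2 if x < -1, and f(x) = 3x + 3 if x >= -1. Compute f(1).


1 satisfies x >= -1
f(1) = 6

6


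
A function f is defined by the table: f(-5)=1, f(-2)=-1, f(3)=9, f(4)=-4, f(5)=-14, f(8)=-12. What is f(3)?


Reading from the table at x = 3

9


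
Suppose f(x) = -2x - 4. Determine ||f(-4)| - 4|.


0


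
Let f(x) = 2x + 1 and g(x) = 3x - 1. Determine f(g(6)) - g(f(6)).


f(g(6)) = 35
g(f(6)) = 38
Difference = -3

-3


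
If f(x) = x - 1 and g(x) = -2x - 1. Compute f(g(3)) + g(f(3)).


f(g(3)) = -8
g(f(3)) = -5
Sum = -13

-13


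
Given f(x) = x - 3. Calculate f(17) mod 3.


2


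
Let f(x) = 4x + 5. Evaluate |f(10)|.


45


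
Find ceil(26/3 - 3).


26/3 = 8.6667
8.6667 - 3 = 5.6667
ceil(5.6667) = 6

6


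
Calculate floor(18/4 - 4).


18/4 = 4.5
4.5 - 4 = 0.5
floor(0.5) = 0

0


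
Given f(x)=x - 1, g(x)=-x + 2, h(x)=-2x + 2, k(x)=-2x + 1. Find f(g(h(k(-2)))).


9


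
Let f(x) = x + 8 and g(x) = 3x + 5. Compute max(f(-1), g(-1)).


7


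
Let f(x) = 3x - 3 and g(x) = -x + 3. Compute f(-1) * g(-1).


f(-1) = -6
g(-1) = 4
Product = -24

-24


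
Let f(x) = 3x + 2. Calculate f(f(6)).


f(6) = 20
f(20) = 62

62


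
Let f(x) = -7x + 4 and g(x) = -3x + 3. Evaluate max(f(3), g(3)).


-6


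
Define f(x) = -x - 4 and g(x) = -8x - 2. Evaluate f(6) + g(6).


f(6) = -10
g(6) = -50
Sum = -60

-60


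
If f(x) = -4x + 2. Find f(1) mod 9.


f(1) = -2
-2 mod 9 = 7

7


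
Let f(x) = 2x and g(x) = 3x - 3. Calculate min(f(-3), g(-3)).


f(-3) = -6
g(-3) = -12
min = -12

-12


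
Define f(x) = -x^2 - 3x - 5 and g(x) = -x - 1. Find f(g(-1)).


g(-1) = 0
f(0) = (-1)*(0)^2 - 3*(0) - 5 = -5

-5


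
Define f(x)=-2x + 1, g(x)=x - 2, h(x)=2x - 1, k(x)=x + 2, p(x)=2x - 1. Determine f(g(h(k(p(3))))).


p(3) = 5
k(5) = 7
h(7) = 13
g(13) = 11
f(11) = -21

-21


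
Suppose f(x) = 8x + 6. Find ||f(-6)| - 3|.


f(-6) = -42
|-42| = 42
|42 - 3| = 39

39


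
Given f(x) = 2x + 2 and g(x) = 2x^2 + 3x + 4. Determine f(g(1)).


g(1) = 9
f(9) = 20

20


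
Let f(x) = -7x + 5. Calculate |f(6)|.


f(6) = -37
|-37| = 37

37


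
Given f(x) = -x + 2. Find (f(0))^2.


f(0) = 2
(2)^2 = 4

4


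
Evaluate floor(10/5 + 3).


10/5 = 2
2 + 3 = 5
floor(5) = 5

5


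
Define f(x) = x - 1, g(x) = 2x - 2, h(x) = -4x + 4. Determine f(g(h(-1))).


h(-1) = 8
g(8) = 14
f(14) = 13

13


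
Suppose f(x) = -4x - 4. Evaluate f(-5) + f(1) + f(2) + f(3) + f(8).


f(-5) = 16
f(1) = -8
f(2) = -12
f(3) = -16
f(8) = -36
Sum = -56

-56


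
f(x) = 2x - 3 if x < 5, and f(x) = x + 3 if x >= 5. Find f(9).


9 satisfies x >= 5
f(9) = 12

12


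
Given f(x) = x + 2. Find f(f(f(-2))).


f(-2) = 0
f(0) = 2
f(2) = 4

4


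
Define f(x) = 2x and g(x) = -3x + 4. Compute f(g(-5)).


g(-5) = 19
f(19) = 38

38


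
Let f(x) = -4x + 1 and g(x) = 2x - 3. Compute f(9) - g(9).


f(9) = -35
g(9) = 15
Difference = -50

-50


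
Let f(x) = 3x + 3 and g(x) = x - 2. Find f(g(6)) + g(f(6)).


f(g(6)) = 15
g(f(6)) = 19
Sum = 34

34


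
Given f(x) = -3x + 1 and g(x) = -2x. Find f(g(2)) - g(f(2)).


f(g(2)) = 13
g(f(2)) = 10
Difference = 3

3


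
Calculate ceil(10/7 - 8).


10/7 = 1.4286
1.4286 - 8 = -6.5714
ceil(-6.5714) = -6

-6


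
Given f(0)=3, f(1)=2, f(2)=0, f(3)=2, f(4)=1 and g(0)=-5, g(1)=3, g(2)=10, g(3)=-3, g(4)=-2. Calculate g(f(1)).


10


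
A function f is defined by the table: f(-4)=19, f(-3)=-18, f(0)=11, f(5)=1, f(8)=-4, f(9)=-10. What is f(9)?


Reading from the table at x = 9

-10


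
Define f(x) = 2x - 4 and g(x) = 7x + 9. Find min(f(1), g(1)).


-2


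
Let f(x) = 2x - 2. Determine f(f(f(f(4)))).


f(4) = 6
f(6) = 10
f(10) = 18
f(18) = 34

34


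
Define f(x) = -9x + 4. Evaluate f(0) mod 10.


4


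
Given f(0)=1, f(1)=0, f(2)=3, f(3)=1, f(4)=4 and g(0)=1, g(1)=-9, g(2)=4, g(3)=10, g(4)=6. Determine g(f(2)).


f(2) = 3
g(3) = 10

10


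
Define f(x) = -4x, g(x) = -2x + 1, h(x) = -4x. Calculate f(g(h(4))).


-132


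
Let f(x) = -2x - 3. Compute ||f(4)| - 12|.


f(4) = -11
|-11| = 11
|11 - 12| = 1

1


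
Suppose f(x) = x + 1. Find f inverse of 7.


Solve x + 1 = 7
x = (7 - 1) / 1 = 6

6


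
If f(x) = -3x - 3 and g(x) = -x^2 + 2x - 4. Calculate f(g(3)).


g(3) = -7
f(-7) = 18

18


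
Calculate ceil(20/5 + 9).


13


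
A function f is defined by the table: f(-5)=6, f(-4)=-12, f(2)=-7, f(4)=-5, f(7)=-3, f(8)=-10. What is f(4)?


Reading from the table at x = 4

-5


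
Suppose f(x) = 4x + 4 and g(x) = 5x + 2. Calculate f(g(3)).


g(3) = 17
f(17) = 72

72


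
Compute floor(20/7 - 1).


20/7 = 2.8571
2.8571 - 1 = 1.8571
floor(1.8571) = 1

1


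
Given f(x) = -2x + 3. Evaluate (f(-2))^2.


f(-2) = 7
(7)^2 = 49

49


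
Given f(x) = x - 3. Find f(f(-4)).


f(-4) = -7
f(-7) = -10

-10


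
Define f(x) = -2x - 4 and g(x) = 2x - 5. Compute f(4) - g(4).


-15


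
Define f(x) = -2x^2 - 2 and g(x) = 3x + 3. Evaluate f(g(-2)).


g(-2) = -3
f(-3) = (-2)*(-3)^2 - 2 = -20

-20


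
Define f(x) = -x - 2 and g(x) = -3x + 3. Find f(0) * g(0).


f(0) = -2
g(0) = 3
Product = -6

-6


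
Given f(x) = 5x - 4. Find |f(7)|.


f(7) = 31
|31| = 31

31


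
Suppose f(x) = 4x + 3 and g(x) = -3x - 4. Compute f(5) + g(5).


f(5) = 23
g(5) = -19
Sum = 4

4


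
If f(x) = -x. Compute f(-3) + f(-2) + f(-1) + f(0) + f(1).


f(-3) = 3
f(-2) = 2
f(-1) = 1
f(0) = 0
f(1) = -1
Sum = 5

5


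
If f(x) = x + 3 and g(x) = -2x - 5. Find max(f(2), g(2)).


5


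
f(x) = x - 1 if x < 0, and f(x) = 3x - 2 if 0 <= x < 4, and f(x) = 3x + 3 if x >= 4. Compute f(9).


9 satisfies x >= 4
f(9) = 30

30


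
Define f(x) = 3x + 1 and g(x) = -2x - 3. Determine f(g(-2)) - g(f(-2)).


-3


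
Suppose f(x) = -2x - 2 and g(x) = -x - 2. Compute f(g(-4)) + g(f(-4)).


f(g(-4)) = -6
g(f(-4)) = -8
Sum = -14

-14


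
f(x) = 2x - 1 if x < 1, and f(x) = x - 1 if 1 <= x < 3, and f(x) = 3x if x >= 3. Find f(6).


6 satisfies x >= 3
f(6) = 18

18


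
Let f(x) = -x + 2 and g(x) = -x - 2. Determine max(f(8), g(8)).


f(8) = -6
g(8) = -10
max = -6

-6


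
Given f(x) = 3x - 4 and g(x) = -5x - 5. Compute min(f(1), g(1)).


-10


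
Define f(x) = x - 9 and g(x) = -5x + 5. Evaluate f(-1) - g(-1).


f(-1) = -10
g(-1) = 10
Difference = -20

-20


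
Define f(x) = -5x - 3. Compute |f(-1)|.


f(-1) = 2
|2| = 2

2


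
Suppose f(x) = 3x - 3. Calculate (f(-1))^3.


f(-1) = -6
(-6)^3 = -216

-216


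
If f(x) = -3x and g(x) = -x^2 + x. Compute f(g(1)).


0


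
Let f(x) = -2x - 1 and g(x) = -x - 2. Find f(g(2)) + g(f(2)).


f(g(2)) = 7
g(f(2)) = 3
Sum = 10

10


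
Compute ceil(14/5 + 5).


14/5 = 2.8
2.8 + 5 = 7.8
ceil(7.8) = 8

8


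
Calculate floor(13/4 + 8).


11


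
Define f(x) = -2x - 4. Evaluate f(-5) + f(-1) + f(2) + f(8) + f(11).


f(-5) = 6
f(-1) = -2
f(2) = -8
f(8) = -20
f(11) = -26
Sum = -50

-50


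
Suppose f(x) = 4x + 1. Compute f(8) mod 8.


f(8) = 33
33 mod 8 = 1

1


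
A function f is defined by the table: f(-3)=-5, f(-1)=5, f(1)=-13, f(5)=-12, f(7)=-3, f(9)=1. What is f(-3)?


Reading from the table at x = -3

-5


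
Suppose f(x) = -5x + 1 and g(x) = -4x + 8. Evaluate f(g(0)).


g(0) = 8
f(8) = -39

-39


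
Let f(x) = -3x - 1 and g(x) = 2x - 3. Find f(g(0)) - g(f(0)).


f(g(0)) = 8
g(f(0)) = -5
Difference = 13

13


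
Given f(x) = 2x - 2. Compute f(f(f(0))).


f(0) = -2
f(-2) = -6
f(-6) = -14

-14


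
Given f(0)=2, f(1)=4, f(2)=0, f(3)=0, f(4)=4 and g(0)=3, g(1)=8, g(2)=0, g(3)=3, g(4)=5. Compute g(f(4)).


f(4) = 4
g(4) = 5

5


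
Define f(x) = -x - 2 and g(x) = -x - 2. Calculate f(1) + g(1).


f(1) = -3
g(1) = -3
Sum = -6

-6


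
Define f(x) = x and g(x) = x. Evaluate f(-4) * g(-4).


f(-4) = -4
g(-4) = -4
Product = 16

16


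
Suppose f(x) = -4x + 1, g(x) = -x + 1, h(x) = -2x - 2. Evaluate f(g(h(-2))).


h(-2) = 2
g(2) = -1
f(-1) = 5

5


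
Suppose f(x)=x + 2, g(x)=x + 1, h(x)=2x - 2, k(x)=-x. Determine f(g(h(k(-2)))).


k(-2) = 2
h(2) = 2
g(2) = 3
f(3) = 5

5


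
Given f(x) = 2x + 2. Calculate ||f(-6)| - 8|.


f(-6) = -10
|-10| = 10
|10 - 8| = 2

2


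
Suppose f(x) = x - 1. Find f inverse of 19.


Solve x - 1 = 19
x = (19 + 1) / 1 = 20

20


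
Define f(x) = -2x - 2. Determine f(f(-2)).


-6


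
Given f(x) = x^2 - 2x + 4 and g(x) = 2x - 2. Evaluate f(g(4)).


g(4) = 6
f(6) = 1*(6)^2 - 2*(6) + 4 = 28

28


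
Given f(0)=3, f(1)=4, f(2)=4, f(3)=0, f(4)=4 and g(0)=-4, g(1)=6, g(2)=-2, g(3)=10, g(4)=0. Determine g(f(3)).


f(3) = 0
g(0) = -4

-4


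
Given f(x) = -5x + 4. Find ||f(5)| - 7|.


14


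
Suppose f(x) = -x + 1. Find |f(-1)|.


2


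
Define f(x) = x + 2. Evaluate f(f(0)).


f(0) = 2
f(2) = 4

4


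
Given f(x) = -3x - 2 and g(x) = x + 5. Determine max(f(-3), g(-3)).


f(-3) = 7
g(-3) = 2
max = 7

7


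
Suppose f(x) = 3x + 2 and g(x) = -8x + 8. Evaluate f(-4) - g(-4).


f(-4) = -10
g(-4) = 40
Difference = -50

-50


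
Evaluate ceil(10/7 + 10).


12


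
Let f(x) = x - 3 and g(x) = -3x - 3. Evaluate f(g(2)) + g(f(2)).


f(g(2)) = -12
g(f(2)) = 0
Sum = -12

-12


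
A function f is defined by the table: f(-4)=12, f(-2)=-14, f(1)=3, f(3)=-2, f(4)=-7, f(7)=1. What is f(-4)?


12


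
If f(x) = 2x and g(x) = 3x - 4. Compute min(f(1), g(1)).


f(1) = 2
g(1) = -1
min = -1

-1


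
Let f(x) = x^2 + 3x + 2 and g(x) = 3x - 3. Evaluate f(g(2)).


g(2) = 3
f(3) = 1*(3)^2 + 3*(3) + 2 = 20

20


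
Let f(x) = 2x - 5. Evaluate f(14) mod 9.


f(14) = 23
23 mod 9 = 5

5


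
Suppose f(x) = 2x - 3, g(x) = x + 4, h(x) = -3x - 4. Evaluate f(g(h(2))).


h(2) = -10
g(-10) = -6
f(-6) = -15

-15


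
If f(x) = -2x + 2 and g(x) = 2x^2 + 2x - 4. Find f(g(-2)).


g(-2) = 0
f(0) = 2

2


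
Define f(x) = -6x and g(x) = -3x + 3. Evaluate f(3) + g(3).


-24


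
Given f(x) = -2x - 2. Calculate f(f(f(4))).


f(4) = -10
f(-10) = 18
f(18) = -38

-38


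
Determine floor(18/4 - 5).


18/4 = 4.5
4.5 - 5 = -0.5
floor(-0.5) = -1

-1


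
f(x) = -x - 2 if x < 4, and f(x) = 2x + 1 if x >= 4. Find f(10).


10 satisfies x >= 4
f(10) = 21

21


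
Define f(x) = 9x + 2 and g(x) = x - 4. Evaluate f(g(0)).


g(0) = -4
f(-4) = -34

-34


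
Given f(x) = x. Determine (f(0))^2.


f(0) = 0
(0)^2 = 0

0


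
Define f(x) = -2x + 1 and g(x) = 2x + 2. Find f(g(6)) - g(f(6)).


-7


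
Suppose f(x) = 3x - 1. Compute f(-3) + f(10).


f(-3) = -10
f(10) = 29
Sum = 19

19


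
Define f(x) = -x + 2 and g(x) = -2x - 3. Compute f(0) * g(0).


f(0) = 2
g(0) = -3
Product = -6

-6


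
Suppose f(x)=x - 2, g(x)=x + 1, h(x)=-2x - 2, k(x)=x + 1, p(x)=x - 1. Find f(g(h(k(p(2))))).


p(2) = 1
k(1) = 2
h(2) = -6
g(-6) = -5
f(-5) = -7

-7


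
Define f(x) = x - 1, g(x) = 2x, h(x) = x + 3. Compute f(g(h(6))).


h(6) = 9
g(9) = 18
f(18) = 17

17


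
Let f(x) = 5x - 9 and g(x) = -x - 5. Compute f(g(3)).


g(3) = -8
f(-8) = -49

-49


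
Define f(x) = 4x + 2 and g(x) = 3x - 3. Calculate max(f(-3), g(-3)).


f(-3) = -10
g(-3) = -12
max = -10

-10


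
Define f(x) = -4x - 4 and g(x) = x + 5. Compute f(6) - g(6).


f(6) = -28
g(6) = 11
Difference = -39

-39


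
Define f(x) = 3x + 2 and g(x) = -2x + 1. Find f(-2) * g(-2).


f(-2) = -4
g(-2) = 5
Product = -20

-20


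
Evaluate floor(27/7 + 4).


27/7 = 3.8571
3.8571 + 4 = 7.8571
floor(7.8571) = 7

7


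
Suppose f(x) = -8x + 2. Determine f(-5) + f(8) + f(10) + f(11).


f(-5) = 42
f(8) = -62
f(10) = -78
f(11) = -86
Sum = -184

-184


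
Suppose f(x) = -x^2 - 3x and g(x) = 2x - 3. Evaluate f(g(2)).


g(2) = 1
f(1) = (-1)*(1)^2 - 3*(1) = -4

-4


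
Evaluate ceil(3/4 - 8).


3/4 = 0.75
0.75 - 8 = -7.25
ceil(-7.25) = -7

-7


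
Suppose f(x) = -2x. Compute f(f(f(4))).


f(4) = -8
f(-8) = 16
f(16) = -32

-32


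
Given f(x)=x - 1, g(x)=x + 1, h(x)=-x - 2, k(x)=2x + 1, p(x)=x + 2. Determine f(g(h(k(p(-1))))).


p(-1) = 1
k(1) = 3
h(3) = -5
g(-5) = -4
f(-4) = -5

-5


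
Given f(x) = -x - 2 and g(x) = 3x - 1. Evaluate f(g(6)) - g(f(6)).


f(g(6)) = -19
g(f(6)) = -25
Difference = 6

6


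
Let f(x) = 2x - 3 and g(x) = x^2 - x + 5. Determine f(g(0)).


g(0) = 5
f(5) = 7

7


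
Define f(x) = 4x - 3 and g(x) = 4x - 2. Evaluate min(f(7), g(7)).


f(7) = 25
g(7) = 26
min = 25

25


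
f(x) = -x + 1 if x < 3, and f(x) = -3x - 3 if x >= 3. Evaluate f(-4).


-4 satisfies x < 3
f(-4) = 5

5


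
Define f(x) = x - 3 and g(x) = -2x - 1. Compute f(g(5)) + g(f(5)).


f(g(5)) = -14
g(f(5)) = -5
Sum = -19

-19


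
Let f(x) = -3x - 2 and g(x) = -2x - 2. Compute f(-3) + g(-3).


f(-3) = 7
g(-3) = 4
Sum = 11

11


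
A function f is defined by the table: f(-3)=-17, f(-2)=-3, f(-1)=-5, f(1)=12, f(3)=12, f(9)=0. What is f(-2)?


Reading from the table at x = -2

-3


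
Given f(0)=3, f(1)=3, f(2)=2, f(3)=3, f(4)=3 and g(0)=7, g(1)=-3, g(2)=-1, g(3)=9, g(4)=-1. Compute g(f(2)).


f(2) = 2
g(2) = -1

-1


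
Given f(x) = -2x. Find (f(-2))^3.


f(-2) = 4
(4)^3 = 64

64


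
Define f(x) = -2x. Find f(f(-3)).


f(-3) = 6
f(6) = -12

-12


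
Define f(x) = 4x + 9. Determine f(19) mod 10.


5


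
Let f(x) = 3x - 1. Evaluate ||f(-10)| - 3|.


f(-10) = -31
|-31| = 31
|31 - 3| = 28

28


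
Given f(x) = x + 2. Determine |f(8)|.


f(8) = 10
|10| = 10

10


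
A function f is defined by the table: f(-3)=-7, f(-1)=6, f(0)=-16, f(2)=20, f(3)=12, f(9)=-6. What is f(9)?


Reading from the table at x = 9

-6


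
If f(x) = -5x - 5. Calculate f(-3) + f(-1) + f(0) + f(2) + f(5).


-40


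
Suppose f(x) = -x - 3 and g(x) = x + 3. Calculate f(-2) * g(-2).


f(-2) = -1
g(-2) = 1
Product = -1

-1


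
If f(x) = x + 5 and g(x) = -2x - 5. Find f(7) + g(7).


f(7) = 12
g(7) = -19
Sum = -7

-7


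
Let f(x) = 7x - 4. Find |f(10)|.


f(10) = 66
|66| = 66

66


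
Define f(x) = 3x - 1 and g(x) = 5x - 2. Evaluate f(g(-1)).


g(-1) = -7
f(-7) = -22

-22


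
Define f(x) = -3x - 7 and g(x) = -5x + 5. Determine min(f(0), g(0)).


f(0) = -7
g(0) = 5
min = -7

-7


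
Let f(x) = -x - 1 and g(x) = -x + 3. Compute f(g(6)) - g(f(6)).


-8


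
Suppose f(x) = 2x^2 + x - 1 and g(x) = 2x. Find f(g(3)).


g(3) = 6
f(6) = 2*(6)^2 + 1*(6) - 1 = 77

77


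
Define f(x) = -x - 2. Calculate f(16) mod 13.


8


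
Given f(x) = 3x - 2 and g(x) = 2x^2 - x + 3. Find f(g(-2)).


g(-2) = 13
f(13) = 37

37


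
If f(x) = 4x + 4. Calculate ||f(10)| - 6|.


f(10) = 44
|44| = 44
|44 - 6| = 38

38


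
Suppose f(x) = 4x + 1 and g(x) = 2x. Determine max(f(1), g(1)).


f(1) = 5
g(1) = 2
max = 5

5


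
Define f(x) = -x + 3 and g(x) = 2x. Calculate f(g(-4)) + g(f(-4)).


f(g(-4)) = 11
g(f(-4)) = 14
Sum = 25

25


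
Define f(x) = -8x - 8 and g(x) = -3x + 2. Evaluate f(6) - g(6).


f(6) = -56
g(6) = -16
Difference = -40

-40
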